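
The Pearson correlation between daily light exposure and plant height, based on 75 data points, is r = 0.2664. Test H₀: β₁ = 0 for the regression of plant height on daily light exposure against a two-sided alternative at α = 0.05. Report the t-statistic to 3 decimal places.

t = 2.361

t = r·√(n − 2)/√(1 − r²) = 0.2664·√73/√0.929031 = 2.361.
df = n − 2 = 73.
Two-sided p ≈ 0.0209, which is < 0.05, so reject H₀.
There is evidence of a linear association between daily light exposure and plant height.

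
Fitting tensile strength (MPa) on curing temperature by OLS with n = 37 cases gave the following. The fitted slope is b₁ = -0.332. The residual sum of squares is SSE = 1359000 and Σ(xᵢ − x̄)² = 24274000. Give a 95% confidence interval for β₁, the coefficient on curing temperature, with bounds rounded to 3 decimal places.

MSE = SSE/(n − 2) = 1359000/35 = 38828.6.
SE(b₁) = √(MSE/Sₓₓ) = √(38828.6/24274000) = 0.0399949.
df = n − 2 = 35.
t* = t_{0.025, 35} = 2.030108.
Margin = t* × SE = 2.030108 × 0.0399949 = 0.08119.
CI: -0.332 ± 0.08119 → (-0.413, -0.251).
With 95% confidence, each one-unit increase in curing temperature is associated with a change of between -0.413 and -0.251 MPa in tensile strength.

(-0.413, -0.251)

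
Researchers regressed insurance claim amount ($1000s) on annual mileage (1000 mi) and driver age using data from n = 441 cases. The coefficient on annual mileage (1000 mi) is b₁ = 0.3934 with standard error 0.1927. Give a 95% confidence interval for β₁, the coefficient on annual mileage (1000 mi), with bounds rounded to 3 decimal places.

(0.015, 0.772)

df = n − k − 1 = 441 − 2 − 1 = 438.
t* = t_{0.025, 438} = 1.965395.
Margin = t* × SE = 1.965395 × 0.1927 = 0.37873.
CI: 0.3934 ± 0.37873 → (0.015, 0.772).
With 95% confidence, each one-unit increase in annual mileage (1000 mi) is associated with a change of between 0.015 and 0.772 $1000s in insurance claim amount, holding the other predictors fixed.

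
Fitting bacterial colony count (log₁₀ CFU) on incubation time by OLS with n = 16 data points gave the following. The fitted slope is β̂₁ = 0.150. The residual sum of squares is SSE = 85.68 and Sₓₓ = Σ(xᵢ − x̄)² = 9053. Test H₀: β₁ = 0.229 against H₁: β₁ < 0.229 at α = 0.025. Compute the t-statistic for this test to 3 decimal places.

MSE = SSE/(n − 2) = 85.68/14 = 6.12.
SE(β̂₁) = √(MSE/Sₓₓ) = √(6.12/9053) = 0.0260004.
t = (0.150 − 0.229) / 0.0260004 = -3.038.
df = n − 2 = 14.
One-sided p ≈ 0.0044, which is < 0.025, so reject H₀.
There is evidence that the true slope on incubation time is below 0.229 log₁₀ CFU per unit.

t = -3.038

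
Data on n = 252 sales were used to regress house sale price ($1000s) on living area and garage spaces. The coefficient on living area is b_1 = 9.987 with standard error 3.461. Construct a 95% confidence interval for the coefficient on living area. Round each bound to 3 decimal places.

(3.170, 16.804)

df = n − k − 1 = 252 − 2 − 1 = 249.
t* = t_{0.025, 249} = 1.969537.
Margin = t* × SE = 1.969537 × 3.461 = 6.81657.
CI: 9.987 ± 6.81657 → (3.170, 16.804).
With 95% confidence, each one-unit increase in living area is associated with a change of between 3.170 and 16.804 $1000s in house sale price, holding the other predictors fixed.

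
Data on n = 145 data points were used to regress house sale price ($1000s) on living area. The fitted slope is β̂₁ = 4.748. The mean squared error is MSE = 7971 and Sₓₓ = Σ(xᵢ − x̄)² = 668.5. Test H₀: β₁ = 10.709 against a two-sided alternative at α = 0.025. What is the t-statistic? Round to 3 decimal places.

t = -1.726

SE(β̂₁) = √(MSE/Sₓₓ) = √(7971/668.5) = 3.45307.
t = (4.748 − 10.709) / 3.45307 = -1.726.
df = n − 2 = 143.
Two-sided p ≈ 0.0865, which is ≥ 0.025, so fail to reject H₀.
The data are consistent with a true slope of 10.709 $1000s per unit of living area.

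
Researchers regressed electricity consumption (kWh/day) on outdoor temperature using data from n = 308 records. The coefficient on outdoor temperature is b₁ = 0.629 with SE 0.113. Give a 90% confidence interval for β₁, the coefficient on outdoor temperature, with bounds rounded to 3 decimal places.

df = n − 2 = 308 − 2 = 306.
t* = t_{0.05, 306} = 1.649848.
Margin = t* × SE = 1.649848 × 0.113 = 0.18643.
CI: 0.629 ± 0.18643 → (0.443, 0.815).
With 90% confidence, each one-unit increase in outdoor temperature is associated with a change of between 0.443 and 0.815 kWh/day in electricity consumption.

(0.443, 0.815)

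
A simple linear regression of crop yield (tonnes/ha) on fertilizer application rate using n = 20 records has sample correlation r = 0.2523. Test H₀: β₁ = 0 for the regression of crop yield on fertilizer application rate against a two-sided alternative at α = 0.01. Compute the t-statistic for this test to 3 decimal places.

t = r·√(n − 2)/√(1 − r²) = 0.2523·√18/√0.936345 = 1.106.
df = n − 2 = 18.
Two-sided p ≈ 0.2832, which is ≥ 0.01, so fail to reject H₀.
The data do not give significant evidence of a linear association between fertilizer application rate and crop yield.

t = 1.106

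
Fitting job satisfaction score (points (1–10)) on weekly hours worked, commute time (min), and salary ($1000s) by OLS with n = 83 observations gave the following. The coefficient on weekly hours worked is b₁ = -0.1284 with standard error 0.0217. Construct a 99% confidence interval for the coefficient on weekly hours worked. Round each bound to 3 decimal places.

df = n − k − 1 = 83 − 3 − 1 = 79.
t* = t_{0.005, 79} = 2.639505.
Margin = t* × SE = 2.639505 × 0.0217 = 0.05728.
CI: -0.1284 ± 0.05728 → (-0.186, -0.071).
With 99% confidence, each one-unit increase in weekly hours worked is associated with a change of between -0.186 and -0.071 points (1–10) in job satisfaction score, holding the other predictors fixed.

(-0.186, -0.071)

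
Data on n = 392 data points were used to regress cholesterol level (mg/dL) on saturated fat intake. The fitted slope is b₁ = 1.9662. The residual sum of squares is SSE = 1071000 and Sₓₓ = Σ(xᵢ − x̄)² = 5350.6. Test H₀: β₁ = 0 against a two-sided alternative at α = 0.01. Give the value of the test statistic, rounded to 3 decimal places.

MSE = SSE/(n − 2) = 1071000/390 = 2746.15.
SE(b₁) = √(MSE/Sₓₓ) = √(2746.15/5350.6) = 0.716409.
t = 1.9662 / 0.716409 = 2.745.
df = n − 2 = 390.
Two-sided p ≈ 0.0063, which is < 0.01, so reject H₀.
There is evidence that saturated fat intake is associated with cholesterol level.

t = 2.745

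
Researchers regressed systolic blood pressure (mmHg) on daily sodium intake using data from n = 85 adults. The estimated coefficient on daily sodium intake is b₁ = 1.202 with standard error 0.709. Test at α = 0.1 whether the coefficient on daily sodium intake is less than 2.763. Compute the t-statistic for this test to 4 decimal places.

t = -2.2017

H₀: β₁ = 2.763 vs H₁: β₁ < 2.763.
t = (b₁ − β₁⁰)/SE = (1.202 − 2.763) / 0.709 = -2.2017.
df = n − 2 = 85 − 2 = 83.
One-sided p ≈ 0.0152, which is < 0.1, so reject H₀.
There is evidence that the true slope on daily sodium intake is below 2.763 mmHg per unit.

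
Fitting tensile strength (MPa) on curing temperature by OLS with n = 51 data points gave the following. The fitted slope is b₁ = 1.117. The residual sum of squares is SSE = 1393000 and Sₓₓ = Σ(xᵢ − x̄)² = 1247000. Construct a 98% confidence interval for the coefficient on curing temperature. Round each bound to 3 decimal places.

MSE = SSE/(n − 2) = 1393000/49 = 28428.6.
SE(b₁) = √(MSE/Sₓₓ) = √(28428.6/1247000) = 0.150989.
df = n − 2 = 49.
t* = t_{0.01, 49} = 2.404892.
Margin = t* × SE = 2.404892 × 0.150989 = 0.36311.
CI: 1.117 ± 0.36311 → (0.754, 1.480).
With 98% confidence, each one-unit increase in curing temperature is associated with a change of between 0.754 and 1.480 MPa in tensile strength.

(0.754, 1.480)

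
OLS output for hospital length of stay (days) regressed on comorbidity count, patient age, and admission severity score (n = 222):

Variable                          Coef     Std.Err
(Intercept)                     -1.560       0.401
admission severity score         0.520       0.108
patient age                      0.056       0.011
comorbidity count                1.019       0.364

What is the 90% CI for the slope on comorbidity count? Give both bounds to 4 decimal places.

(0.4177, 1.6203)

Read off: b = 1.019, SE = 0.364 for comorbidity count.
df = n − k − 1 = 222 − 3 − 1 = 218.
t* = t_{0.05, 218} = 1.651873.
Margin = t* × SE = 1.651873 × 0.364 = 0.601282.
CI: 1.019 ± 0.601282 → (0.4177, 1.6203).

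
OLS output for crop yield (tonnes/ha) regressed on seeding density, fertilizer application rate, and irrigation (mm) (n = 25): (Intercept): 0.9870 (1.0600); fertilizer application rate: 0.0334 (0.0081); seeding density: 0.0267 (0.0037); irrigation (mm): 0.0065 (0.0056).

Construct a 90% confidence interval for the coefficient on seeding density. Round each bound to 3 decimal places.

Read off: b = 0.0267, SE = 0.0037 for seeding density.
df = n − k − 1 = 25 − 3 − 1 = 21.
t* = t_{0.05, 21} = 1.720743.
Margin = t* × SE = 1.720743 × 0.0037 = 0.00637.
CI: 0.0267 ± 0.00637 → (0.020, 0.033).

(0.020, 0.033)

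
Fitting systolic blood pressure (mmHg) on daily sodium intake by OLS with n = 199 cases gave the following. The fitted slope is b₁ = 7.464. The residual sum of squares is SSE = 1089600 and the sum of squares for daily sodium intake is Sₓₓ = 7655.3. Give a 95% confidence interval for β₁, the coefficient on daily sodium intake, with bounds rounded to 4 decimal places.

MSE = SSE/(n − 2) = 1089600/197 = 5530.96.
SE(b₁) = √(MSE/Sₓₓ) = √(5530.96/7655.3) = 0.850001.
df = n − 2 = 197.
t* = t_{0.025, 197} = 1.972079.
Margin = t* × SE = 1.972079 × 0.850001 = 1.676269.
CI: 7.464 ± 1.676269 → (5.7877, 9.1403).
With 95% confidence, each one-unit increase in daily sodium intake is associated with a change of between 5.7877 and 9.1403 mmHg in systolic blood pressure.

(5.7877, 9.1403)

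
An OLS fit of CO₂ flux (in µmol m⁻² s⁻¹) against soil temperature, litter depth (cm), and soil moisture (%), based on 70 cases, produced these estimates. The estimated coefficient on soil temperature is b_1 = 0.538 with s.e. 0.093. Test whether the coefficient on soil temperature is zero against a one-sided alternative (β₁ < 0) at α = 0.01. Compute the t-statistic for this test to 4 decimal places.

t = 5.7849

H₀: β₁ = 0 vs H₁: β₁ < 0.
t = (b_1 − β₁⁰)/SE = 0.538 / 0.093 = 5.7849.
df = n − k − 1 = 70 − 3 − 1 = 66.
One-sided p ≈ 1.0000, which is ≥ 0.01, so fail to reject H₀.
The data do not give significant evidence that the true slope on soil temperature is negative, holding the other predictors fixed.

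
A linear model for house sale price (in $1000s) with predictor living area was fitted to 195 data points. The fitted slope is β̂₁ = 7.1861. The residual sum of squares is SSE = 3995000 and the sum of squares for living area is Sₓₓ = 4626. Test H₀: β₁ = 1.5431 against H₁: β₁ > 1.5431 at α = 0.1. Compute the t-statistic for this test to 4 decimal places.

MSE = SSE/(n − 2) = 3995000/193 = 20699.5.
SE(β̂₁) = √(MSE/Sₓₓ) = √(20699.5/4626) = 2.11532.
t = (7.1861 − 1.5431) / 2.11532 = 2.6677.
df = n − 2 = 193.
One-sided p ≈ 0.0041, which is < 0.1, so reject H₀.
There is evidence that the true slope on living area exceeds 1.5431 $1000s per unit.

t = 2.6677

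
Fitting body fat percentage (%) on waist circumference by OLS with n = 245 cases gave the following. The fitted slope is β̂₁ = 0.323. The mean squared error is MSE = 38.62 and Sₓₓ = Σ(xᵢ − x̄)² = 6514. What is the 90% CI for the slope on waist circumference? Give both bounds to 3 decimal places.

SE(β̂₁) = √(MSE/Sₓₓ) = √(38.62/6514) = 0.0769985.
df = n − 2 = 243.
t* = t_{0.05, 243} = 1.651148.
Margin = t* × SE = 1.651148 × 0.0769985 = 0.12714.
CI: 0.323 ± 0.12714 → (0.196, 0.450).
With 90% confidence, each one-unit increase in waist circumference is associated with a change of between 0.196 and 0.450 % in body fat percentage.

(0.196, 0.450)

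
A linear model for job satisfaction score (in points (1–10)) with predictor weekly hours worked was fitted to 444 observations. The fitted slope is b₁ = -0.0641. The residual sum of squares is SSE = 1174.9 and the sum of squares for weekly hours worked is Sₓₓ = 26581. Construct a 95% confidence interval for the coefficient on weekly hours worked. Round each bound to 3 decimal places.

MSE = SSE/(n − 2) = 1174.9/442 = 2.65814.
SE(b₁) = √(MSE/Sₓₓ) = √(2.65814/26581) = 0.0100001.
df = n − 2 = 442.
t* = t_{0.025, 442} = 1.965346.
Margin = t* × SE = 1.965346 × 0.0100001 = 0.01965.
CI: -0.0641 ± 0.01965 → (-0.084, -0.044).
With 95% confidence, each one-unit increase in weekly hours worked is associated with a change of between -0.084 and -0.044 points (1–10) in job satisfaction score.

(-0.084, -0.044)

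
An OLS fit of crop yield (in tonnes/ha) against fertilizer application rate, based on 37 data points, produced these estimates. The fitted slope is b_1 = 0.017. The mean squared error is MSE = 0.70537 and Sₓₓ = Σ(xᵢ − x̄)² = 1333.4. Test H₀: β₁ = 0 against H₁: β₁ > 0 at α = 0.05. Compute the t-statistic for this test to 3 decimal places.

SE(b_1) = √(MSE/Sₓₓ) = √(0.70537/1333.4) = 0.023.
t = 0.017 / 0.023 = 0.739.
df = n − 2 = 35.
One-sided p ≈ 0.2324, which is ≥ 0.05, so fail to reject H₀.
The data do not give significant evidence that the true slope on fertilizer application rate is positive.

t = 0.739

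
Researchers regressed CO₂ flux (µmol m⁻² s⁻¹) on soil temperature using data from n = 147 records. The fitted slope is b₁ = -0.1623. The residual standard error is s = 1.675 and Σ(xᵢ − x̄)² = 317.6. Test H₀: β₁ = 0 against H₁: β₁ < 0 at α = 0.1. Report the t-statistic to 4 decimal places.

SE(b₁) = s/√Sₓₓ = 1.675/√317.6 = 0.0939885.
t = -0.1623 / 0.0939885 = -1.7268.
df = n − 2 = 145.
One-sided p ≈ 0.0432, which is < 0.1, so reject H₀.
There is evidence that the true slope on soil temperature is negative.

t = -1.7268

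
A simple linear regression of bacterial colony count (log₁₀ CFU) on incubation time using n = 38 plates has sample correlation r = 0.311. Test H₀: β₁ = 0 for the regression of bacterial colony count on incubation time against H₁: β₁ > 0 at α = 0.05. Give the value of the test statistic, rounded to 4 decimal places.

t = r·√(n − 2)/√(1 − r²) = 0.311·√36/√0.903279 = 1.9634.
df = n − 2 = 36.
One-sided p ≈ 0.0287, which is < 0.05, so reject H₀.
There is evidence of a linear association between incubation time and bacterial colony count.

t = 1.9634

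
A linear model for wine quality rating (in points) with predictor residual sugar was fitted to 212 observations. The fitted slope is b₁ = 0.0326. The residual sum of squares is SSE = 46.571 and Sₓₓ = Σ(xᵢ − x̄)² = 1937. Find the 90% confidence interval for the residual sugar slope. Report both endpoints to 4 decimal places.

MSE = SSE/(n − 2) = 46.571/210 = 0.221767.
SE(b₁) = √(MSE/Sₓₓ) = √(0.221767/1937) = 0.0107.
df = n − 2 = 210.
t* = t_{0.05, 210} = 1.652142.
Margin = t* × SE = 1.652142 × 0.0107 = 0.017678.
CI: 0.0326 ± 0.017678 → (0.0149, 0.0503).
With 90% confidence, each one-unit increase in residual sugar is associated with a change of between 0.0149 and 0.0503 points in wine quality rating.

(0.0149, 0.0503)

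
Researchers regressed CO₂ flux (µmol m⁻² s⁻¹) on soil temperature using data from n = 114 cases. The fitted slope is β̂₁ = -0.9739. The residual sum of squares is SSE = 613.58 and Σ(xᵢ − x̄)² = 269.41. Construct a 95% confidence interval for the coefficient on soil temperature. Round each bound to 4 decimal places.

(-1.2564, -0.6914)

MSE = SSE/(n − 2) = 613.58/112 = 5.47839.
SE(β̂₁) = √(MSE/Sₓₓ) = √(5.47839/269.41) = 0.1426.
df = n − 2 = 112.
t* = t_{0.025, 112} = 1.981372.
Margin = t* × SE = 1.981372 × 0.1426 = 0.282544.
CI: -0.9739 ± 0.282544 → (-1.2564, -0.6914).
With 95% confidence, each one-unit increase in soil temperature is associated with a change of between -1.2564 and -0.6914 µmol m⁻² s⁻¹ in CO₂ flux.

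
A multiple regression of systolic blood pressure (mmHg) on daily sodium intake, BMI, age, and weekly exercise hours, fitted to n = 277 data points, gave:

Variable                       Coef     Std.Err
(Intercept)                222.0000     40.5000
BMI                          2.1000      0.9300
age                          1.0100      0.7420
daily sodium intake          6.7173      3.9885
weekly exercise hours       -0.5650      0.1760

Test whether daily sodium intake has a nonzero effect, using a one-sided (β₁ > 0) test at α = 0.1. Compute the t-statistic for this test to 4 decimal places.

Read off: b = 6.7173, SE = 3.9885 for daily sodium intake.
H₀: β₁ = 0 vs H₁: β₁ > 0.
t = 6.7173 / 3.9885 = 1.6842.
df = n − k − 1 = 277 − 4 − 1 = 272.
One-sided p ≈ 0.0466, which is < 0.1, so reject H₀.
There is evidence that the true slope on daily sodium intake is positive, holding the other predictors fixed.

t = 1.6842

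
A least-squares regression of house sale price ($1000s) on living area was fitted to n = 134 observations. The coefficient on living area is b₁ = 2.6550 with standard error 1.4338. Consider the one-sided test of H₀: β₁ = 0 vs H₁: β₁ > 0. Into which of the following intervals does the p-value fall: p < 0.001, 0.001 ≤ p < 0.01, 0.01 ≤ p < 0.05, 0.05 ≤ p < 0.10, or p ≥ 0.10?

t = 2.6550 / 1.4338 = 1.852.
df = n − 2 = 134 − 2 = 132.
One-sided p = P(T_{132} > t) ≈ 0.0332.
So 0.01 ≤ p < 0.05.

0.01 ≤ p < 0.05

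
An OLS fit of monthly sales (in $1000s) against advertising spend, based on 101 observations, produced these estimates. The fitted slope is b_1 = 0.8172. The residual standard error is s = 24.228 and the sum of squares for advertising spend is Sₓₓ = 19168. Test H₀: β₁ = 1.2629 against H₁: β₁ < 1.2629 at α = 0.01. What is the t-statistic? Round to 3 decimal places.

t = -2.547

SE(b_1) = s/√Sₓₓ = 24.228/√19168 = 0.174996.
t = (0.8172 − 1.2629) / 0.174996 = -2.547.
df = n − 2 = 99.
One-sided p ≈ 0.0062, which is < 0.01, so reject H₀.
There is evidence that the true slope on advertising spend is below 1.2629 $1000s per unit.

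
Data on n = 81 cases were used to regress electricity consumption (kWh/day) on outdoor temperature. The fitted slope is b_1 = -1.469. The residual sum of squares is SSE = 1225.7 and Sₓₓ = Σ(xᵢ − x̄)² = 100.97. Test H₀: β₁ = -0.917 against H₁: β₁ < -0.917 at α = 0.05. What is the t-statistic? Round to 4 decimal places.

MSE = SSE/(n − 2) = 1225.7/79 = 15.5152.
SE(b_1) = √(MSE/Sₓₓ) = √(15.5152/100.97) = 0.391997.
t = (-1.469 − (-0.917)) / 0.391997 = -1.4082.
df = n − 2 = 79.
One-sided p ≈ 0.0815, which is ≥ 0.05, so fail to reject H₀.
The data do not give significant evidence that the true slope on outdoor temperature is below -0.917 kWh/day per unit.

t = -1.4082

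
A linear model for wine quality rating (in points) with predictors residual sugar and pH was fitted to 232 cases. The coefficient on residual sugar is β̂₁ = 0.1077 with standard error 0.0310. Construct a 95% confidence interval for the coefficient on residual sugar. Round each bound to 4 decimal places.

df = n − k − 1 = 232 − 2 − 1 = 229.
t* = t_{0.025, 229} = 1.970377.
Margin = t* × SE = 1.970377 × 0.0310 = 0.061082.
CI: 0.1077 ± 0.061082 → (0.0466, 0.1688).
With 95% confidence, each one-unit increase in residual sugar is associated with a change of between 0.0466 and 0.1688 points in wine quality rating, holding the other predictors fixed.

(0.0466, 0.1688)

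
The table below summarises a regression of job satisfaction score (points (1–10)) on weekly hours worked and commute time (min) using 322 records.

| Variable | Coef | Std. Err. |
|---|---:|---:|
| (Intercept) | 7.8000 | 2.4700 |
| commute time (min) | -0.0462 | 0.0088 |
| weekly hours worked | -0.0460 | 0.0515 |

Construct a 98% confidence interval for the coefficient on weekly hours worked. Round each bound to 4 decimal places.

Read off: b = -0.0460, SE = 0.0515 for weekly hours worked.
df = n − k − 1 = 322 − 2 − 1 = 319.
t* = t_{0.01, 319} = 2.338094.
Margin = t* × SE = 2.338094 × 0.0515 = 0.120412.
CI: -0.0460 ± 0.120412 → (-0.1664, 0.0744).

(-0.1664, 0.0744)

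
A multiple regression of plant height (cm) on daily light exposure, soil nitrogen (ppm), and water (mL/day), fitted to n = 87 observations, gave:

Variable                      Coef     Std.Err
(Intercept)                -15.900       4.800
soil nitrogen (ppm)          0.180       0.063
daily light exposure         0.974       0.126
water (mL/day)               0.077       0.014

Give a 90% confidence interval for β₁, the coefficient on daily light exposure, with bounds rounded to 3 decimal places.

(0.764, 1.184)

Read off: b = 0.974, SE = 0.126 for daily light exposure.
df = n − k − 1 = 87 − 3 − 1 = 83.
t* = t_{0.05, 83} = 1.66342.
Margin = t* × SE = 1.66342 × 0.126 = 0.20959.
CI: 0.974 ± 0.20959 → (0.764, 1.184).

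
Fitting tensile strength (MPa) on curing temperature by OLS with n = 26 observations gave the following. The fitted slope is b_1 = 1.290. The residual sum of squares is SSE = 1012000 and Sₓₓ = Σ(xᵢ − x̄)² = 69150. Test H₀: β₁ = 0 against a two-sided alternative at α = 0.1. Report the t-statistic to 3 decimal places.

t = 1.652

MSE = SSE/(n − 2) = 1012000/24 = 42166.7.
SE(b_1) = √(MSE/Sₓₓ) = √(42166.7/69150) = 0.780888.
t = 1.290 / 0.780888 = 1.652.
df = n − 2 = 24.
Two-sided p ≈ 0.1116, which is ≥ 0.1, so fail to reject H₀.
The data do not give significant evidence of an association between curing temperature and tensile strength.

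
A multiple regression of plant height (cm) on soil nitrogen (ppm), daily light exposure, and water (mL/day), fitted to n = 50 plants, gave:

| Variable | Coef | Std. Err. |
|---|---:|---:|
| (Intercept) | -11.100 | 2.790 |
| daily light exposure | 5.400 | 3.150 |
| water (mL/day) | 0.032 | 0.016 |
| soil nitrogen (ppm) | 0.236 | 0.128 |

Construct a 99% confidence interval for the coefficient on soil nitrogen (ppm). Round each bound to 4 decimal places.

Read off: b = 0.236, SE = 0.128 for soil nitrogen (ppm).
df = n − k − 1 = 50 − 3 − 1 = 46.
t* = t_{0.005, 46} = 2.687013.
Margin = t* × SE = 2.687013 × 0.128 = 0.343938.
CI: 0.236 ± 0.343938 → (-0.1079, 0.5799).

(-0.1079, 0.5799)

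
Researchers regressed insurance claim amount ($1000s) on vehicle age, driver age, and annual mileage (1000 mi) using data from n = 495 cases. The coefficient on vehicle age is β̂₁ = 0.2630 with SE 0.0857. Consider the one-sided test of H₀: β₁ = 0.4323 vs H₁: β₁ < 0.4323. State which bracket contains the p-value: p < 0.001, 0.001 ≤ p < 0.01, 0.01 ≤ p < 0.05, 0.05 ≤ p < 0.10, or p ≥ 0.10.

t = (0.2630 − 0.4323) / 0.0857 = -1.975.
df = n − k − 1 = 495 − 3 − 1 = 491.
One-sided p = P(T_{491} < t) ≈ 0.0244.
So 0.01 ≤ p < 0.05.

0.01 ≤ p < 0.05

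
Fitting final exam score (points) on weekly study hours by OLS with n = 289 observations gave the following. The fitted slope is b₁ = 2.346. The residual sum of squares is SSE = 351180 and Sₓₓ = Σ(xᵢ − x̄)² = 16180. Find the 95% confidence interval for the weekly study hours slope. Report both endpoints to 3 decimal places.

MSE = SSE/(n − 2) = 351180/287 = 1223.62.
SE(b₁) = √(MSE/Sₓₓ) = √(1223.62/16180) = 0.275001.
df = n − 2 = 287.
t* = t_{0.025, 287} = 1.968264.
Margin = t* × SE = 1.968264 × 0.275001 = 0.54128.
CI: 2.346 ± 0.54128 → (1.805, 2.887).
With 95% confidence, each one-unit increase in weekly study hours is associated with a change of between 1.805 and 2.887 points in final exam score.

(1.805, 2.887)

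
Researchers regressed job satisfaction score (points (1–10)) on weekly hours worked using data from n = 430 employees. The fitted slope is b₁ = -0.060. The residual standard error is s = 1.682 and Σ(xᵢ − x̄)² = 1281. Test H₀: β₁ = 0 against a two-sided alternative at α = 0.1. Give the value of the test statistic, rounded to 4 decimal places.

SE(b₁) = s/√Sₓₓ = 1.682/√1281 = 0.046995.
t = -0.060 / 0.046995 = -1.2767.
df = n − 2 = 428.
Two-sided p ≈ 0.2024, which is ≥ 0.1, so fail to reject H₀.
The data do not give significant evidence of an association between weekly hours worked and job satisfaction score.

t = -1.2767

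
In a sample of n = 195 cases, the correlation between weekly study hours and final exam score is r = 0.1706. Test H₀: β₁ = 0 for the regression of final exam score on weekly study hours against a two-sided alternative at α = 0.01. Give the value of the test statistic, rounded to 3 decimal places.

t = r·√(n − 2)/√(1 − r²) = 0.1706·√193/√0.970896 = 2.405.
df = n − 2 = 193.
Two-sided p ≈ 0.0171, which is ≥ 0.01, so fail to reject H₀.
The data do not give significant evidence of a linear association between weekly study hours and final exam score.

t = 2.405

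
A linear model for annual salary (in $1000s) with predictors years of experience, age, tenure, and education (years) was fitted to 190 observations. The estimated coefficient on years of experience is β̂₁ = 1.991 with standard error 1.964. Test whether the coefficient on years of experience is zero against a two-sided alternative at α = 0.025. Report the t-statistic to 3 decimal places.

t = 1.014

H₀: β₁ = 0 vs H₁: β₁ ≠ 0.
t = (β̂₁ − β₁⁰)/SE = 1.991 / 1.964 = 1.014.
df = n − k − 1 = 190 − 4 − 1 = 185.
Two-sided p ≈ 0.3120, which is ≥ 0.025, so fail to reject H₀.
The data do not give significant evidence of an association between years of experience and annual salary, after adjusting for the other predictors.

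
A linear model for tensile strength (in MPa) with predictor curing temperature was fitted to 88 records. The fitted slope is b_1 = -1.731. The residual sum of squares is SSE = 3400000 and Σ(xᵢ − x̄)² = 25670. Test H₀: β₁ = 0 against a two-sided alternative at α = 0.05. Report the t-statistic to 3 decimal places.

MSE = SSE/(n − 2) = 3400000/86 = 39534.9.
SE(b_1) = √(MSE/Sₓₓ) = √(39534.9/25670) = 1.24102.
t = -1.731 / 1.24102 = -1.395.
df = n − 2 = 86.
Two-sided p ≈ 0.1667, which is ≥ 0.05, so fail to reject H₀.
The data do not give significant evidence of an association between curing temperature and tensile strength.

t = -1.395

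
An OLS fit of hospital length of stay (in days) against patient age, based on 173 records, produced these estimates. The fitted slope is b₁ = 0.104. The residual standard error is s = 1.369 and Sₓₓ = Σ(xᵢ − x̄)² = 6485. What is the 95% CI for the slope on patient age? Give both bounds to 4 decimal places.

(0.0704, 0.1376)

SE(b₁) = s/√Sₓₓ = 1.369/√6485 = 0.017.
df = n − 2 = 171.
t* = t_{0.025, 171} = 1.973934.
Margin = t* × SE = 1.973934 × 0.017 = 0.033557.
CI: 0.104 ± 0.033557 → (0.0704, 0.1376).
With 95% confidence, each one-unit increase in patient age is associated with a change of between 0.0704 and 0.1376 days in hospital length of stay.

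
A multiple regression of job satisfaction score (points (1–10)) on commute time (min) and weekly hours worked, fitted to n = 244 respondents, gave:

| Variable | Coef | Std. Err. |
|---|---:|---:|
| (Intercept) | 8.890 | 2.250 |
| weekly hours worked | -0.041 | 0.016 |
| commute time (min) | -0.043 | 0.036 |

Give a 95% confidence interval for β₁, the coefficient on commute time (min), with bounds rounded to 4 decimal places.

(-0.1139, 0.0279)

Read off: b = -0.043, SE = 0.036 for commute time (min).
df = n − k − 1 = 244 − 2 − 1 = 241.
t* = t_{0.025, 241} = 1.969856.
Margin = t* × SE = 1.969856 × 0.036 = 0.070915.
CI: -0.043 ± 0.070915 → (-0.1139, 0.0279).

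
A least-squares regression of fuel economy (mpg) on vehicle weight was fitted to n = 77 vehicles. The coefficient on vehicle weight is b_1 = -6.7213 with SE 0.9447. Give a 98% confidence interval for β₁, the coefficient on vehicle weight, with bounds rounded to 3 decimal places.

df = n − 2 = 77 − 2 = 75.
t* = t_{0.01, 75} = 2.377102.
Margin = t* × SE = 2.377102 × 0.9447 = 2.24565.
CI: -6.7213 ± 2.24565 → (-8.967, -4.476).
With 98% confidence, each one-unit increase in vehicle weight is associated with a change of between -8.967 and -4.476 mpg in fuel economy.

(-8.967, -4.476)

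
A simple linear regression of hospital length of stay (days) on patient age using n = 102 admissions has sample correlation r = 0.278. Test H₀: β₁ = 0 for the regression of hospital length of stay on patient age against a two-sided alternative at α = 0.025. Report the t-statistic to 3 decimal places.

t = 2.894

t = r·√(n − 2)/√(1 − r²) = 0.278·√100/√0.922716 = 2.894.
df = n − 2 = 100.
Two-sided p ≈ 0.0047, which is < 0.025, so reject H₀.
There is evidence of a linear association between patient age and hospital length of stay.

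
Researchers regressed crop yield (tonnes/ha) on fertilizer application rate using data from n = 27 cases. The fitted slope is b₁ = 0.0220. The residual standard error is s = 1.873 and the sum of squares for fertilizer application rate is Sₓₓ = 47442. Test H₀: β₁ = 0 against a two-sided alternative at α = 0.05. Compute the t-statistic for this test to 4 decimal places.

SE(b₁) = s/√Sₓₓ = 1.873/√47442 = 0.00859917.
t = 0.0220 / 0.00859917 = 2.5584.
df = n − 2 = 25.
Two-sided p ≈ 0.0170, which is < 0.05, so reject H₀.
There is evidence that fertilizer application rate is associated with crop yield.

t = 2.5584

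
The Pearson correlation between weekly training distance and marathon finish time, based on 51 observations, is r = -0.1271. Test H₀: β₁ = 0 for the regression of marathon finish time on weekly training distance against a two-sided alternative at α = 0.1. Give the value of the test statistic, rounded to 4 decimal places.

t = r·√(n − 2)/√(1 − r²) = -0.1271·√49/√0.983846 = -0.8970.
df = n − 2 = 49.
Two-sided p ≈ 0.3741, which is ≥ 0.1, so fail to reject H₀.
The data do not give significant evidence of a linear association between weekly training distance and marathon finish time.

t = -0.8970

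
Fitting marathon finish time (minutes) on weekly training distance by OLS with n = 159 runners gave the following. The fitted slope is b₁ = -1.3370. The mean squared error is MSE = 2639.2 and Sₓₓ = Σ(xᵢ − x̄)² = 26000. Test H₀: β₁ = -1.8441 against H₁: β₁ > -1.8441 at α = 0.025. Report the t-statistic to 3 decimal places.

SE(b₁) = √(MSE/Sₓₓ) = √(2639.2/26000) = 0.318603.
t = (-1.3370 − (-1.8441)) / 0.318603 = 1.592.
df = n − 2 = 157.
One-sided p ≈ 0.0567, which is ≥ 0.025, so fail to reject H₀.
The data do not give significant evidence that the true slope on weekly training distance exceeds -1.8441 minutes per unit.

t = 1.592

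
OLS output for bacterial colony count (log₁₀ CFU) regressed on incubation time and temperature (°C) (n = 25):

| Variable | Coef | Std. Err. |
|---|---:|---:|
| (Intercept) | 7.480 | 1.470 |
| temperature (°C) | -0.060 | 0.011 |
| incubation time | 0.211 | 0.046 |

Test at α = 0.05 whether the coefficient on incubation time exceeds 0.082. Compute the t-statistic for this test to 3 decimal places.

t = 2.804

Read off: b = 0.211, SE = 0.046 for incubation time.
H₀: β₁ = 0.082 vs H₁: β₁ > 0.082.
t = (0.211 − 0.082) / 0.046 = 2.804.
df = n − k − 1 = 25 − 2 − 1 = 22.
One-sided p ≈ 0.0052, which is < 0.05, so reject H₀.
There is evidence that the true slope on incubation time exceeds 0.082 log₁₀ CFU per unit, holding the other predictors fixed.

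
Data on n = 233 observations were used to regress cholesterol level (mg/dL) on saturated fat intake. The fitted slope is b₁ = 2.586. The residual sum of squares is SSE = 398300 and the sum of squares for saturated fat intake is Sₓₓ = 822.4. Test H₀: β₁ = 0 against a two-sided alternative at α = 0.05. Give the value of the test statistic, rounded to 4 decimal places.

MSE = SSE/(n − 2) = 398300/231 = 1724.24.
SE(b₁) = √(MSE/Sₓₓ) = √(1724.24/822.4) = 1.44796.
t = 2.586 / 1.44796 = 1.7860.
df = n − 2 = 231.
Two-sided p ≈ 0.0754, which is ≥ 0.05, so fail to reject H₀.
The data do not give significant evidence of an association between saturated fat intake and cholesterol level.

t = 1.7860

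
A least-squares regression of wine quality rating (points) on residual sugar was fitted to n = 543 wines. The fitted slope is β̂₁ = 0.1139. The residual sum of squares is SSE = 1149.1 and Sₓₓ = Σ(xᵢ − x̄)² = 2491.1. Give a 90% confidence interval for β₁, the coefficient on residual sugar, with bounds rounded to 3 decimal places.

MSE = SSE/(n − 2) = 1149.1/541 = 2.12403.
SE(β̂₁) = √(MSE/Sₓₓ) = √(2.12403/2491.1) = 0.0292001.
df = n − 2 = 541.
t* = t_{0.05, 541} = 1.647675.
Margin = t* × SE = 1.647675 × 0.0292001 = 0.04811.
CI: 0.1139 ± 0.04811 → (0.066, 0.162).
With 90% confidence, each one-unit increase in residual sugar is associated with a change of between 0.066 and 0.162 points in wine quality rating.

(0.066, 0.162)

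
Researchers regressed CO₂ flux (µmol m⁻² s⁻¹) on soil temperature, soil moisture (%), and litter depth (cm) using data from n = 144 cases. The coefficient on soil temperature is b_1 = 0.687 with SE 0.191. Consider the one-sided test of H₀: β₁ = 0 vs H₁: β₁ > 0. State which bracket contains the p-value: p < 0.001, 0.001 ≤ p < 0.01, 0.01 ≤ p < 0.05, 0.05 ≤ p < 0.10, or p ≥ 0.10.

p < 0.001

t = 0.687 / 0.191 = 3.597.
df = n − k − 1 = 144 − 3 − 1 = 140.
One-sided p = P(T_{140} > t) ≈ 0.0002.
So p < 0.001.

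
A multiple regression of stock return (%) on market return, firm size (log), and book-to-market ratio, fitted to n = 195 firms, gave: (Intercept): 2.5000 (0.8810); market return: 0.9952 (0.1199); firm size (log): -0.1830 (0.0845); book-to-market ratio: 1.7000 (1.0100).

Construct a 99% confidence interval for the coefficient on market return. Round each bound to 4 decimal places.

Read off: b = 0.9952, SE = 0.1199 for market return.
df = n − k − 1 = 195 − 3 − 1 = 191.
t* = t_{0.005, 191} = 2.601814.
Margin = t* × SE = 2.601814 × 0.1199 = 0.311958.
CI: 0.9952 ± 0.311958 → (0.6832, 1.3072).

(0.6832, 1.3072)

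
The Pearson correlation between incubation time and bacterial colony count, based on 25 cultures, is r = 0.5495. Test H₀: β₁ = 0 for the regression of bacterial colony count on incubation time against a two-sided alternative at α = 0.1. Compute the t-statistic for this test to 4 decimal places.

t = 3.1542

t = r·√(n − 2)/√(1 − r²) = 0.5495·√23/√0.69805 = 3.1542.
df = n − 2 = 23.
Two-sided p ≈ 0.0044, which is < 0.1, so reject H₀.
There is evidence of a linear association between incubation time and bacterial colony count.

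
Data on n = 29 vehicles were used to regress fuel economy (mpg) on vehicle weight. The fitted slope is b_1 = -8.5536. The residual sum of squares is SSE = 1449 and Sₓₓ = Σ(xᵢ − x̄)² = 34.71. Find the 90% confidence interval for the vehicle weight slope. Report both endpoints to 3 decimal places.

MSE = SSE/(n − 2) = 1449/27 = 53.6667.
SE(b_1) = √(MSE/Sₓₓ) = √(53.6667/34.71) = 1.24344.
df = n − 2 = 27.
t* = t_{0.05, 27} = 1.703288.
Margin = t* × SE = 1.703288 × 1.24344 = 2.11794.
CI: -8.5536 ± 2.11794 → (-10.672, -6.436).
With 90% confidence, each one-unit increase in vehicle weight is associated with a change of between -10.672 and -6.436 mpg in fuel economy.

(-10.672, -6.436)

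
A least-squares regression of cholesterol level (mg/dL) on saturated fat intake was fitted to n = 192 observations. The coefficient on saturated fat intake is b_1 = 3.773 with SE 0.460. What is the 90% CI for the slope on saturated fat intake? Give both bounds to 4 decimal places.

df = n − 2 = 192 − 2 = 190.
t* = t_{0.05, 190} = 1.652913.
Margin = t* × SE = 1.652913 × 0.460 = 0.760340.
CI: 3.773 ± 0.760340 → (3.0127, 4.5333).
With 90% confidence, each one-unit increase in saturated fat intake is associated with a change of between 3.0127 and 4.5333 mg/dL in cholesterol level.

(3.0127, 4.5333)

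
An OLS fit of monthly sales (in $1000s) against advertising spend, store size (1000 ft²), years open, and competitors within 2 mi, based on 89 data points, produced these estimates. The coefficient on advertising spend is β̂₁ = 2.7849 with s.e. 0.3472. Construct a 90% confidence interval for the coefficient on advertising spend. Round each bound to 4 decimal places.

df = n − k − 1 = 89 − 4 − 1 = 84.
t* = t_{0.05, 84} = 1.663197.
Margin = t* × SE = 1.663197 × 0.3472 = 0.577462.
CI: 2.7849 ± 0.577462 → (2.2074, 3.3624).
With 90% confidence, each one-unit increase in advertising spend is associated with a change of between 2.2074 and 3.3624 $1000s in monthly sales, holding the other predictors fixed.

(2.2074, 3.3624)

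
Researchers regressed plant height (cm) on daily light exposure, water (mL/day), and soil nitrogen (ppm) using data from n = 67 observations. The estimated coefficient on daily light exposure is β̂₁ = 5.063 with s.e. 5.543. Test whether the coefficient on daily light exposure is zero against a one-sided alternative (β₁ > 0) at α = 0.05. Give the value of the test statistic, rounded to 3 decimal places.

t = 0.913

H₀: β₁ = 0 vs H₁: β₁ > 0.
t = (β̂₁ − β₁⁰)/SE = 5.063 / 5.543 = 0.913.
df = n − k − 1 = 67 − 3 − 1 = 63.
One-sided p ≈ 0.1823, which is ≥ 0.05, so fail to reject H₀.
The data do not give significant evidence that the true slope on daily light exposure is positive, holding the other predictors fixed.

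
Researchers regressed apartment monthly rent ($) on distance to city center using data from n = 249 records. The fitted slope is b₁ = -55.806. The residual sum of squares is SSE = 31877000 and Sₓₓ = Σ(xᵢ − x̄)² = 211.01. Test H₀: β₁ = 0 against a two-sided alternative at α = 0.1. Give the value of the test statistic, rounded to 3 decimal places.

t = -2.257

MSE = SSE/(n − 2) = 31877000/247 = 129057.
SE(b₁) = √(MSE/Sₓₓ) = √(129057/211.01) = 24.7308.
t = -55.806 / 24.7308 = -2.257.
df = n − 2 = 247.
Two-sided p ≈ 0.0249, which is < 0.1, so reject H₀.
There is evidence that distance to city center is associated with apartment monthly rent.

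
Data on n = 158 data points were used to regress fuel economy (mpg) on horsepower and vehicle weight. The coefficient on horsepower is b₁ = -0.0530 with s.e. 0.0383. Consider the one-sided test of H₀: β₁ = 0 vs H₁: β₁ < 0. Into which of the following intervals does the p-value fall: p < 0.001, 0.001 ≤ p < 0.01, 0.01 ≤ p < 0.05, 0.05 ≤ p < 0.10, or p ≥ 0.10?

0.05 ≤ p < 0.10

t = -0.0530 / 0.0383 = -1.384.
df = n − k − 1 = 158 − 2 − 1 = 155.
One-sided p = P(T_{155} < t) ≈ 0.0842.
So 0.05 ≤ p < 0.10.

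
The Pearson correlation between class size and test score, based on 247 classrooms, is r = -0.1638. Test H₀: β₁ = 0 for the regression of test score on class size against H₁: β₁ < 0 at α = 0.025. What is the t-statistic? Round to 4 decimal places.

t = -2.5990

t = r·√(n − 2)/√(1 − r²) = -0.1638·√245/√0.97317 = -2.5990.
df = n − 2 = 245.
One-sided p ≈ 0.0050, which is < 0.025, so reject H₀.
There is evidence of a linear association between class size and test score.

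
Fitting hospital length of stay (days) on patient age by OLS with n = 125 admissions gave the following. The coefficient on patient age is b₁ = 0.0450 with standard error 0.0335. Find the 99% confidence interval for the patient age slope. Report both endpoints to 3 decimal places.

df = n − 2 = 125 − 2 = 123.
t* = t_{0.005, 123} = 2.616392.
Margin = t* × SE = 2.616392 × 0.0335 = 0.08765.
CI: 0.0450 ± 0.08765 → (-0.043, 0.133).
With 99% confidence, each one-unit increase in patient age is associated with a change of between -0.043 and 0.133 days in hospital length of stay.

(-0.043, 0.133)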